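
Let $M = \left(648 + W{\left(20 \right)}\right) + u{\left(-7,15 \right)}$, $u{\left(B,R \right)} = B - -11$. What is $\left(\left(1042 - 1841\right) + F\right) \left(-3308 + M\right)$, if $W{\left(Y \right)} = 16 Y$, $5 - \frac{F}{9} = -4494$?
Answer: $-92720512$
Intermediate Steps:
$u{\left(B,R \right)} = 11 + B$ ($u{\left(B,R \right)} = B + 11 = 11 + B$)
$F = 40491$ ($F = 45 - -40446 = 45 + 40446 = 40491$)
$M = 972$ ($M = \left(648 + 16 \cdot 20\right) + \left(11 - 7\right) = \left(648 + 320\right) + 4 = 968 + 4 = 972$)
$\left(\left(1042 - 1841\right) + F\right) \left(-3308 + M\right) = \left(\left(1042 - 1841\right) + 40491\right) \left(-3308 + 972\right) = \left(\left(1042 - 1841\right) + 40491\right) \left(-2336\right) = \left(-799 + 40491\right) \left(-2336\right) = 39692 \left(-2336\right) = -92720512$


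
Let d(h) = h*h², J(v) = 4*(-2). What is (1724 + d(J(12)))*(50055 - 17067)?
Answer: 39981456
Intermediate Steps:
J(v) = -8
d(h) = h³
(1724 + d(J(12)))*(50055 - 17067) = (1724 + (-8)³)*(50055 - 17067) = (1724 - 512)*32988 = 1212*32988 = 39981456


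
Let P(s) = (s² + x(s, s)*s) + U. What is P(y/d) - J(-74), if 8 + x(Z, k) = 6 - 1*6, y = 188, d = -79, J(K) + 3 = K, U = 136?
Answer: 1483493/6241 ≈ 237.70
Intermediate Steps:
J(K) = -3 + K
x(Z, k) = -8 (x(Z, k) = -8 + (6 - 1*6) = -8 + (6 - 6) = -8 + 0 = -8)
P(s) = 136 + s² - 8*s (P(s) = (s² - 8*s) + 136 = 136 + s² - 8*s)
P(y/d) - J(-74) = (136 + (188/(-79))² - 1504/(-79)) - (-3 - 74) = (136 + (188*(-1/79))² - 1504*(-1)/79) - 1*(-77) = (136 + (-188/79)² - 8*(-188/79)) + 77 = (136 + 35344/6241 + 1504/79) + 77 = 1002936/6241 + 77 = 1483493/6241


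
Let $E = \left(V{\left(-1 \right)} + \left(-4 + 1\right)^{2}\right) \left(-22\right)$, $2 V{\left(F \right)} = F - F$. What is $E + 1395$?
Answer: $1197$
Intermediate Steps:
$V{\left(F \right)} = 0$ ($V{\left(F \right)} = \frac{F - F}{2} = \frac{1}{2} \cdot 0 = 0$)
$E = -198$ ($E = \left(0 + \left(-4 + 1\right)^{2}\right) \left(-22\right) = \left(0 + \left(-3\right)^{2}\right) \left(-22\right) = \left(0 + 9\right) \left(-22\right) = 9 \left(-22\right) = -198$)
$E + 1395 = -198 + 1395 = 1197$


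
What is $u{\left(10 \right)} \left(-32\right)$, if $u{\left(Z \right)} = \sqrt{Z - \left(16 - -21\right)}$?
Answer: $- 96 i \sqrt{3} \approx - 166.28 i$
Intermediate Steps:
$u{\left(Z \right)} = \sqrt{-37 + Z}$ ($u{\left(Z \right)} = \sqrt{Z - 37} = \sqrt{-37 + Z}$)
$u{\left(10 \right)} \left(-32\right) = \sqrt{-37 + 10} \left(-32\right) = \sqrt{-27} \left(-32\right) = 3 i \sqrt{3} \left(-32\right) = - 96 i \sqrt{3}$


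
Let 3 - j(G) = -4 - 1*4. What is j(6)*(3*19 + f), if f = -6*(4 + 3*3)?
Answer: -231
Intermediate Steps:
j(G) = 11 (j(G) = 3 - (-4 - 1*4) = 3 - (-4 - 4) = 3 - 1*(-8) = 3 + 8 = 11)
f = -78 (f = -6*(4 + 9) = -6*13 = -78)
j(6)*(3*19 + f) = 11*(3*19 - 78) = 11*(57 - 78) = 11*(-21) = -231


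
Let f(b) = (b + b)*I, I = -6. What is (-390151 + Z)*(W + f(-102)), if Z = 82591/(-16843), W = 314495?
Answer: -2074714537100596/16843 ≈ -1.2318e+11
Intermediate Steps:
Z = -82591/16843 (Z = 82591*(-1/16843) = -82591/16843 ≈ -4.9036)
f(b) = -12*b (f(b) = (b + b)*(-6) = (2*b)*(-6) = -12*b)
(-390151 + Z)*(W + f(-102)) = (-390151 - 82591/16843)*(314495 - 12*(-102)) = -6571395884*(314495 + 1224)/16843 = -6571395884/16843*315719 = -2074714537100596/16843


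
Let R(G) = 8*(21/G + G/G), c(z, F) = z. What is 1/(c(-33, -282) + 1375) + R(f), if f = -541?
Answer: 5583261/726022 ≈ 7.6902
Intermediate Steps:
R(G) = 8 + 168/G (R(G) = 8*(21/G + 1) = 8*(1 + 21/G) = 8 + 168/G)
1/(c(-33, -282) + 1375) + R(f) = 1/(-33 + 1375) + (8 + 168/(-541)) = 1/1342 + (8 + 168*(-1/541)) = 1/1342 + (8 - 168/541) = 1/1342 + 4160/541 = 5583261/726022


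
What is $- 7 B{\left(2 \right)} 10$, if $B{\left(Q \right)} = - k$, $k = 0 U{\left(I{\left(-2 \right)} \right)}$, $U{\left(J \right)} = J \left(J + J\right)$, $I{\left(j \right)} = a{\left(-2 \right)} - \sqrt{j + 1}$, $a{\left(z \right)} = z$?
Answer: $0$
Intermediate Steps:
$I{\left(j \right)} = -2 - \sqrt{1 + j}$ ($I{\left(j \right)} = -2 - \sqrt{j + 1} = -2 - \sqrt{1 + j}$)
$U{\left(J \right)} = 2 J^{2}$ ($U{\left(J \right)} = J 2 J = 2 J^{2}$)
$k = 0$ ($k = 0 \cdot 2 \left(-2 - \sqrt{1 - 2}\right)^{2} = 0 \cdot 2 \left(-2 - \sqrt{-1}\right)^{2} = 0 \cdot 2 \left(-2 - i\right)^{2} = 0$)
$B{\left(Q \right)} = 0$ ($B{\left(Q \right)} = \left(-1\right) 0 = 0$)
$- 7 B{\left(2 \right)} 10 = \left(-7\right) 0 \cdot 10 = 0 \cdot 10 = 0$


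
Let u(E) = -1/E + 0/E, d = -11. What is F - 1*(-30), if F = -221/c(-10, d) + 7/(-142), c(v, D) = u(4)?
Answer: 129781/142 ≈ 913.95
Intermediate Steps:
u(E) = -1/E (u(E) = -1/E + 0 = -1/E)
c(v, D) = -¼ (c(v, D) = -1/4 = -1*¼ = -¼)
F = 125521/142 (F = -221/(-¼) + 7/(-142) = -221*(-4) + 7*(-1/142) = 884 - 7/142 = 125521/142 ≈ 883.95)
F - 1*(-30) = 125521/142 - 1*(-30) = 125521/142 + 30 = 129781/142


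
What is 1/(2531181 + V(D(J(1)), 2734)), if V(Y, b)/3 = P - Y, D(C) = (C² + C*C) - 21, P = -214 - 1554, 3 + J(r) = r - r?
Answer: 1/2525886 ≈ 3.9590e-7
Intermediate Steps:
J(r) = -3 (J(r) = -3 + (r - r) = -3 + 0 = -3)
P = -1768
D(C) = -21 + 2*C² (D(C) = (C² + C²) - 21 = 2*C² - 21 = -21 + 2*C²)
V(Y, b) = -5304 - 3*Y (V(Y, b) = 3*(-1768 - Y) = -5304 - 3*Y)
1/(2531181 + V(D(J(1)), 2734)) = 1/(2531181 + (-5304 - 3*(-21 + 2*(-3)²))) = 1/(2531181 + (-5304 - 3*(-21 + 2*9))) = 1/(2531181 + (-5304 - 3*(-21 + 18))) = 1/(2531181 + (-5304 - 3*(-3))) = 1/(2531181 + (-5304 + 9)) = 1/(2531181 - 5295) = 1/2525886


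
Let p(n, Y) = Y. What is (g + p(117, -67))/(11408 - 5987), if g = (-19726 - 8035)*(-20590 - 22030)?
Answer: 394391251/1807 ≈ 2.1826e+5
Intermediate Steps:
g = 1183173820 (g = -27761*(-42620) = 1183173820)
(g + p(117, -67))/(11408 - 5987) = (1183173820 - 67)/(11408 - 5987) = 1183173753/5421 = 1183173753*(1/5421) = 394391251/1807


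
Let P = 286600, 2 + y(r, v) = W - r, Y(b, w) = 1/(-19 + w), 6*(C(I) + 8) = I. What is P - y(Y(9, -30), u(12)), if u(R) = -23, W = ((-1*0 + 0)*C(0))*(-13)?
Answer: 14043497/49 ≈ 2.8660e+5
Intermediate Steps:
C(I) = -8 + I/6
W = 0 (W = ((-1*0 + 0)*(-8 + (⅙)*0))*(-13) = ((0 + 0)*(-8 + 0))*(-13) = (0*(-8))*(-13) = 0*(-13) = 0)
y(r, v) = -2 - r (y(r, v) = -2 + (0 - r) = -2 - r)
P - y(Y(9, -30), u(12)) = 286600 - (-2 - 1/(-19 - 30)) = 286600 - (-2 - 1/(-49)) = 286600 - (-2 - 1*(-1/49)) = 286600 - (-2 + 1/49) = 286600 - 1*(-97/49) = 286600 + 97/49 = 14043497/49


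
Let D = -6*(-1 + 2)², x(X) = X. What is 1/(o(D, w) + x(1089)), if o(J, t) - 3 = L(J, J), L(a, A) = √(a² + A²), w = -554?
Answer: 91/99366 - √2/198732 ≈ 0.00090869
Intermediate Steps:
D = -6 (D = -6*1² = -6*1 = -6)
L(a, A) = √(A² + a²)
o(J, t) = 3 + √2*√(J²) (o(J, t) = 3 + √(J² + J²) = 3 + √(2*J²) = 3 + √2*√(J²))
1/(o(D, w) + x(1089)) = 1/((3 + √2*√((-6)²)) + 1089) = 1/((3 + √2*√36) + 1089) = 1/((3 + √2*6) + 1089) = 1/((3 + 6*√2) + 1089) = 1/(1092 + 6*√2)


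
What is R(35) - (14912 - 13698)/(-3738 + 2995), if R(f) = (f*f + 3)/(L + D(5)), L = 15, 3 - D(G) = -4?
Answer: 469556/8173 ≈ 57.452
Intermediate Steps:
D(G) = 7 (D(G) = 3 - 1*(-4) = 3 + 4 = 7)
R(f) = 3/22 + f²/22 (R(f) = (f*f + 3)/(15 + 7) = (f² + 3)/22 = (3 + f²)/22 = 3/22 + f²/22)
R(35) - (14912 - 13698)/(-3738 + 2995) = (3/22 + (1/22)*35²) - (14912 - 13698)/(-3738 + 2995) = (3/22 + (1/22)*1225) - 1214/(-743) = (3/22 + 1225/22) - 1214*(-1)/743 = 614/11 - 1*(-1214/743) = 614/11 + 1214/743 = 469556/8173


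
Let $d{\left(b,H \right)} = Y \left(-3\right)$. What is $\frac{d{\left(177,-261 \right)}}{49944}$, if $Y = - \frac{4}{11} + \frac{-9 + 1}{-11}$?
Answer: $- \frac{1}{45782} \approx -2.1843 \cdot 10^{-5}$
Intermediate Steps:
$Y = \frac{4}{11}$ ($Y = \left(-4\right) \frac{1}{11} - - \frac{8}{11} = - \frac{4}{11} + \frac{8}{11} = \frac{4}{11} \approx 0.36364$)
$d{\left(b,H \right)} = - \frac{12}{11}$ ($d{\left(b,H \right)} = \frac{4}{11} \left(-3\right) = - \frac{12}{11}$)
$\frac{d{\left(177,-261 \right)}}{49944} = - \frac{12}{11 \cdot 49944} = \left(- \frac{12}{11}\right) \frac{1}{49944} = - \frac{1}{45782}$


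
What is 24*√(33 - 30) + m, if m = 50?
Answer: 50 + 24*√3 ≈ 91.569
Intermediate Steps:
24*√(33 - 30) + m = 24*√(33 - 30) + 50 = 24*√3 + 50 = 50 + 24*√3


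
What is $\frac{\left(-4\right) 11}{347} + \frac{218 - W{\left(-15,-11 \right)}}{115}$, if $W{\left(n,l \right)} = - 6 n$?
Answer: $\frac{39356}{39905} \approx 0.98624$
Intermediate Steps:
$\frac{\left(-4\right) 11}{347} + \frac{218 - W{\left(-15,-11 \right)}}{115} = \frac{\left(-4\right) 11}{347} + \frac{218 - \left(-6\right) \left(-15\right)}{115} = \left(-44\right) \frac{1}{347} + \left(218 - 90\right) \frac{1}{115} = - \frac{44}{347} + \left(218 - 90\right) \frac{1}{115} = - \frac{44}{347} + 128 \cdot \frac{1}{115} = - \frac{44}{347} + \frac{128}{115} = \frac{39356}{39905}$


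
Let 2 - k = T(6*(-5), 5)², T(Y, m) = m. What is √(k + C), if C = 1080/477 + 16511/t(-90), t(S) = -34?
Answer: I*√1644233098/1802 ≈ 22.502*I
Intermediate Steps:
k = -23 (k = 2 - 1*5² = 2 - 1*25 = 2 - 25 = -23)
C = -871003/1802 (C = 1080/477 + 16511/(-34) = 1080*(1/477) + 16511*(-1/34) = 120/53 - 16511/34 = -871003/1802 ≈ -483.35)
√(k + C) = √(-23 - 871003/1802) = √(-912449/1802) = I*√1644233098/1802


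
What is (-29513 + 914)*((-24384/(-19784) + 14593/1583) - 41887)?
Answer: 4688422730739240/3914759 ≈ 1.1976e+9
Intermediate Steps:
(-29513 + 914)*((-24384/(-19784) + 14593/1583) - 41887) = -28599*((-24384*(-1/19784) + 14593*(1/1583)) - 41887) = -28599*((3048/2473 + 14593/1583) - 41887) = -28599*(40913473/3914759 - 41887) = -28599*(-163936596760/3914759) = 4688422730739240/3914759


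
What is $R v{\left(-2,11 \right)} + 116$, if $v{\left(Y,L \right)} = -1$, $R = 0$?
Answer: $116$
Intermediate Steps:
$R v{\left(-2,11 \right)} + 116 = 0 \left(-1\right) + 116 = 0 + 116 = 116$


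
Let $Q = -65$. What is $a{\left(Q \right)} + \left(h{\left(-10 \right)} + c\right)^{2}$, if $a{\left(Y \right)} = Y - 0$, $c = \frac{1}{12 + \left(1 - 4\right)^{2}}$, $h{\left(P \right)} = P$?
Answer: $\frac{15016}{441} \approx 34.05$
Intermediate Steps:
$c = \frac{1}{21}$ ($c = \frac{1}{12 + \left(-3\right)^{2}} = \frac{1}{12 + 9} = \frac{1}{21} \approx 0.047619$)
$a{\left(Y \right)} = Y$ ($a{\left(Y \right)} = Y + 0 = Y$)
$a{\left(Q \right)} + \left(h{\left(-10 \right)} + c\right)^{2} = -65 + \left(-10 + \frac{1}{21}\right)^{2} = -65 + \left(- \frac{209}{21}\right)^{2} = -65 + \frac{43681}{441} = \frac{15016}{441}$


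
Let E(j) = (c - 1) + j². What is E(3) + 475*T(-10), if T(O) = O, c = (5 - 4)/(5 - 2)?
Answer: -14225/3 ≈ -4741.7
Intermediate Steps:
c = ⅓ (c = 1/3 = 1*(⅓) = ⅓ ≈ 0.33333)
E(j) = -⅔ + j² (E(j) = (⅓ - 1) + j² = -⅔ + j²)
E(3) + 475*T(-10) = (-⅔ + 3²) + 475*(-10) = (-⅔ + 9) - 4750 = 25/3 - 4750 = -14225/3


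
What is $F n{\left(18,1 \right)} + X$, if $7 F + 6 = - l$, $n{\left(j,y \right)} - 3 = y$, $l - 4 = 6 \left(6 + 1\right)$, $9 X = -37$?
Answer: $- \frac{2131}{63} \approx -33.825$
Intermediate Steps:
$X = - \frac{37}{9}$ ($X = \frac{1}{9} \left(-37\right) = - \frac{37}{9} \approx -4.1111$)
$l = 46$ ($l = 4 + 6 \left(6 + 1\right) = 4 + 6 \cdot 7 = 4 + 42 = 46$)
$n{\left(j,y \right)} = 3 + y$
$F = - \frac{52}{7}$ ($F = - \frac{6}{7} + \frac{\left(-1\right) 46}{7} = - \frac{6}{7} + \frac{1}{7} \left(-46\right) = - \frac{6}{7} - \frac{46}{7} = - \frac{52}{7} \approx -7.4286$)
$F n{\left(18,1 \right)} + X = - \frac{52 \left(3 + 1\right)}{7} - \frac{37}{9} = \left(- \frac{52}{7}\right) 4 - \frac{37}{9} = - \frac{208}{7} - \frac{37}{9} = - \frac{2131}{63}$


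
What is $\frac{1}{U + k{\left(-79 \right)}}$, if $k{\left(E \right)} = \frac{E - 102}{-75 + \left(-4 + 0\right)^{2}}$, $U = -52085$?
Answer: $- \frac{59}{3072834} \approx -1.9201 \cdot 10^{-5}$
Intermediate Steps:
$k{\left(E \right)} = \frac{102}{59} - \frac{E}{59}$ ($k{\left(E \right)} = \frac{-102 + E}{-75 + \left(-4\right)^{2}} = \frac{-102 + E}{-75 + 16} = \frac{-102 + E}{-59} = \left(-102 + E\right) \left(- \frac{1}{59}\right) = \frac{102}{59} - \frac{E}{59}$)
$\frac{1}{U + k{\left(-79 \right)}} = \frac{1}{-52085 + \left(\frac{102}{59} - - \frac{79}{59}\right)} = \frac{1}{-52085 + \left(\frac{102}{59} + \frac{79}{59}\right)} = \frac{1}{-52085 + \frac{181}{59}} = \frac{1}{- \frac{3072834}{59}} = - \frac{59}{3072834}$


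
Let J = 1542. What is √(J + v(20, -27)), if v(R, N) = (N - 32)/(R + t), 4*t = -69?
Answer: √183986/11 ≈ 38.994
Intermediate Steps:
t = -69/4 (t = (¼)*(-69) = -69/4 ≈ -17.250)
v(R, N) = (-32 + N)/(-69/4 + R) (v(R, N) = (N - 32)/(R - 69/4) = (-32 + N)/(-69/4 + R))
√(J + v(20, -27)) = √(1542 + 4*(-32 - 27)/(-69 + 4*20)) = √(1542 + 4*(-59)/(-69 + 80)) = √(1542 + 4*(-59)/11) = √(1542 + 4*(1/11)*(-59)) = √(1542 - 236/11) = √(16726/11) = √183986/11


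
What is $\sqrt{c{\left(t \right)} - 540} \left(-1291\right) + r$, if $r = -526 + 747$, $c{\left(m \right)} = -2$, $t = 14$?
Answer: $221 - 1291 i \sqrt{542} \approx 221.0 - 30056.0 i$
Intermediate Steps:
$r = 221$
$\sqrt{c{\left(t \right)} - 540} \left(-1291\right) + r = \sqrt{-2 - 540} \left(-1291\right) + 221 = \sqrt{-542} \left(-1291\right) + 221 = i \sqrt{542} \left(-1291\right) + 221 = - 1291 i \sqrt{542} + 221 = 221 - 1291 i \sqrt{542}$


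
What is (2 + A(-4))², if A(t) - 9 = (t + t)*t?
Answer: 1849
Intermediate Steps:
A(t) = 9 + 2*t² (A(t) = 9 + (t + t)*t = 9 + (2*t)*t = 9 + 2*t²)
(2 + A(-4))² = (2 + (9 + 2*(-4)²))² = (2 + (9 + 2*16))² = (2 + (9 + 32))² = (2 + 41)² = 43² = 1849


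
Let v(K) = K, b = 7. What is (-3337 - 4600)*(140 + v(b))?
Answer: -1166739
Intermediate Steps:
(-3337 - 4600)*(140 + v(b)) = (-3337 - 4600)*(140 + 7) = -7937*147 = -1166739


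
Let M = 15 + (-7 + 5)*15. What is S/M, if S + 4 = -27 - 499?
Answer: 106/3 ≈ 35.333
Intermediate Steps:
M = -15 (M = 15 - 2*15 = 15 - 30 = -15)
S = -530 (S = -4 + (-27 - 499) = -4 - 526 = -530)
S/M = -530/(-15) = -530*(-1/15) = 106/3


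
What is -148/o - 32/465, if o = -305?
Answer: 11812/28365 ≈ 0.41643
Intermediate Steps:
-148/o - 32/465 = -148/(-305) - 32/465 = -148*(-1/305) - 32*1/465 = 148/305 - 32/465 = 11812/28365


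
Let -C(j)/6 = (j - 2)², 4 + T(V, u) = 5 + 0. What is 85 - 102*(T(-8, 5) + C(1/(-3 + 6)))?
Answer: 1683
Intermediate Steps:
T(V, u) = 1 (T(V, u) = -4 + (5 + 0) = -4 + 5 = 1)
C(j) = -6*(-2 + j)² (C(j) = -6*(j - 2)² = -6*(-2 + j)²)
85 - 102*(T(-8, 5) + C(1/(-3 + 6))) = 85 - 102*(1 - 6*(-2 + 1/(-3 + 6))²) = 85 - 102*(1 - 6*(-2 + 1/3)²) = 85 - 102*(1 - 6*(-2 + ⅓)²) = 85 - 102*(1 - 6*(-5/3)²) = 85 - 102*(1 - 6*25/9) = 85 - 102*(1 - 50/3) = 85 - 102*(-47/3) = 85 + 1598 = 1683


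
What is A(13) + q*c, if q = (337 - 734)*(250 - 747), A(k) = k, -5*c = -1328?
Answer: 262026417/5 ≈ 5.2405e+7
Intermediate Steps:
c = 1328/5 (c = -⅕*(-1328) = 1328/5 ≈ 265.60)
q = 197309 (q = -397*(-497) = 197309)
A(13) + q*c = 13 + 197309*(1328/5) = 13 + 262026352/5 = 262026417/5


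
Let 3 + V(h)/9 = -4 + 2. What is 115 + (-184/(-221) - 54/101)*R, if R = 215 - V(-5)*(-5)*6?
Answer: -4980835/22321 ≈ -223.15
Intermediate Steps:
V(h) = -45 (V(h) = -27 + 9*(-4 + 2) = -27 + 9*(-2) = -27 - 18 = -45)
R = -1135 (R = 215 - (-45*(-5))*6 = 215 - 225*6 = 215 - 1*1350 = 215 - 1350 = -1135)
115 + (-184/(-221) - 54/101)*R = 115 + (-184/(-221) - 54/101)*(-1135) = 115 + (-184*(-1/221) - 54*1/101)*(-1135) = 115 + (184/221 - 54/101)*(-1135) = 115 + (6650/22321)*(-1135) = 115 - 7547750/22321 = -4980835/22321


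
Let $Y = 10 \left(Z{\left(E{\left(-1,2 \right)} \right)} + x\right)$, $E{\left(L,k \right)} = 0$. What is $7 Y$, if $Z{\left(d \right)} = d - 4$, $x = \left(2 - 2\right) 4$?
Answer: $-280$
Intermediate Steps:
$x = 0$ ($x = 0 \cdot 4 = 0$)
$Z{\left(d \right)} = -4 + d$
$Y = -40$ ($Y = 10 \left(\left(-4 + 0\right) + 0\right) = 10 \left(-4 + 0\right) = 10 \left(-4\right) = -40$)
$7 Y = 7 \left(-40\right) = -280$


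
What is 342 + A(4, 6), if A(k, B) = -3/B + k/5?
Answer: 3423/10 ≈ 342.30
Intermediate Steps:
A(k, B) = -3/B + k/5 (A(k, B) = -3/B + k*(⅕) = -3/B + k/5)
342 + A(4, 6) = 342 + (-3/6 + (⅕)*4) = 342 + (-3*⅙ + ⅘) = 342 + (-½ + ⅘) = 342 + 3/10 = 3423/10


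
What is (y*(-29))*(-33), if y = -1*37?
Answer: -35409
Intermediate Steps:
y = -37
(y*(-29))*(-33) = -37*(-29)*(-33) = 1073*(-33) = -35409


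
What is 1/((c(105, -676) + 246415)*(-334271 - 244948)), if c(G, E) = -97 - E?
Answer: -1/143063617686 ≈ -6.9899e-12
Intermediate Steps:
1/((c(105, -676) + 246415)*(-334271 - 244948)) = 1/(((-97 - 1*(-676)) + 246415)*(-334271 - 244948)) = 1/(((-97 + 676) + 246415)*(-579219)) = 1/((579 + 246415)*(-579219)) = 1/(246994*(-579219)) = 1/(-143063617686) = -1/143063617686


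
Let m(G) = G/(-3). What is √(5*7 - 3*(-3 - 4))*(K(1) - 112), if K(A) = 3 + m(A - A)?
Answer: -218*√14 ≈ -815.68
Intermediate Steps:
m(G) = -G/3 (m(G) = G*(-⅓) = -G/3)
K(A) = 3 (K(A) = 3 - (A - A)/3 = 3 - ⅓*0 = 3 + 0 = 3)
√(5*7 - 3*(-3 - 4))*(K(1) - 112) = √(5*7 - 3*(-3 - 4))*(3 - 112) = √(35 - 3*(-7))*(-109) = √(35 + 21)*(-109) = √56*(-109) = (2*√14)*(-109) = -218*√14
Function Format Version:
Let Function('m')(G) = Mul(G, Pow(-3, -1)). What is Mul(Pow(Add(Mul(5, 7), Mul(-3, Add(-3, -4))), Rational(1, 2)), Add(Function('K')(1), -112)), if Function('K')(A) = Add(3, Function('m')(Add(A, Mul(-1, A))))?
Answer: Mul(-218, Pow(14, Rational(1, 2))) ≈ -815.68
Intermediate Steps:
Function('m')(G) = Mul(Rational(-1, 3), G) (Function('m')(G) = Mul(G, Rational(-1, 3)) = Mul(Rational(-1, 3), G))
Function('K')(A) = 3 (Function('K')(A) = Add(3, Mul(Rational(-1, 3), Add(A, Mul(-1, A)))) = Add(3, Mul(Rational(-1, 3), 0)) = Add(3, 0) = 3)
Mul(Pow(Add(Mul(5, 7), Mul(-3, Add(-3, -4))), Rational(1, 2)), Add(Function('K')(1), -112)) = Mul(Pow(Add(Mul(5, 7), Mul(-3, Add(-3, -4))), Rational(1, 2)), Add(3, -112)) = Mul(Pow(Add(35, Mul(-3, -7)), Rational(1, 2)), -109) = Mul(Pow(Add(35, 21), Rational(1, 2)), -109) = Mul(Pow(56, Rational(1, 2)), -109) = Mul(Mul(2, Pow(14, Rational(1, 2))), -109) = Mul(-218, Pow(14, Rational(1, 2)))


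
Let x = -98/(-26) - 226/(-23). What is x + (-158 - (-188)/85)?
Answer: -3613833/25415 ≈ -142.19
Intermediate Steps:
x = 4065/299 (x = -98*(-1/26) - 226*(-1/23) = 49/13 + 226/23 = 4065/299 ≈ 13.595)
x + (-158 - (-188)/85) = 4065/299 + (-158 - (-188)/85) = 4065/299 + (-158 - 1*(-188/85)) = 4065/299 + (-158 + 188/85) = 4065/299 - 13242/85 = -3613833/25415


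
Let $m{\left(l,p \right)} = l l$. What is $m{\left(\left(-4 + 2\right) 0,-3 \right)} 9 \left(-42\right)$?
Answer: $0$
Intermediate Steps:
$m{\left(l,p \right)} = l^{2}$
$m{\left(\left(-4 + 2\right) 0,-3 \right)} 9 \left(-42\right) = \left(\left(-4 + 2\right) 0\right)^{2} \cdot 9 \left(-42\right) = \left(\left(-2\right) 0\right)^{2} \cdot 9 \left(-42\right) = 0^{2} \cdot 9 \left(-42\right) = 0 \cdot 9 \left(-42\right) = 0 \left(-42\right) = 0$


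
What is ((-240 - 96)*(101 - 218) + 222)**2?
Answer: 1562937156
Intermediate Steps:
((-240 - 96)*(101 - 218) + 222)**2 = (-336*(-117) + 222)**2 = (39312 + 222)**2 = 39534**2 = 1562937156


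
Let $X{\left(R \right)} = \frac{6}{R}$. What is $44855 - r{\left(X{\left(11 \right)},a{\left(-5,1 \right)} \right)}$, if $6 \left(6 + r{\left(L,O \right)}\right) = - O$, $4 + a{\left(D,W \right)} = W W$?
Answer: $\frac{89721}{2} \approx 44861.0$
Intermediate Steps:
$a{\left(D,W \right)} = -4 + W^{2}$ ($a{\left(D,W \right)} = -4 + W W = -4 + W^{2}$)
$r{\left(L,O \right)} = -6 - \frac{O}{6}$ ($r{\left(L,O \right)} = -6 + \frac{\left(-1\right) O}{6} = -6 - \frac{O}{6}$)
$44855 - r{\left(X{\left(11 \right)},a{\left(-5,1 \right)} \right)} = 44855 - \left(-6 - \frac{-4 + 1^{2}}{6}\right) = 44855 - \left(-6 - \frac{-4 + 1}{6}\right) = 44855 - \left(-6 - - \frac{1}{2}\right) = 44855 - \left(-6 + \frac{1}{2}\right) = 44855 - - \frac{11}{2} = 44855 + \frac{11}{2} = \frac{89721}{2}$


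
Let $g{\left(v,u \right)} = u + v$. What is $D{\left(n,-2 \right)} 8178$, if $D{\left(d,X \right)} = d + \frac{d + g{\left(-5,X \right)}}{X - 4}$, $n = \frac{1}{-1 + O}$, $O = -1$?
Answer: $\frac{12267}{2} \approx 6133.5$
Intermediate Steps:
$n = - \frac{1}{2}$ ($n = \frac{1}{-1 - 1} = \frac{1}{-2} = - \frac{1}{2} \approx -0.5$)
$D{\left(d,X \right)} = d + \frac{-5 + X + d}{-4 + X}$ ($D{\left(d,X \right)} = d + \frac{d + \left(X - 5\right)}{X - 4} = d + \frac{d + \left(-5 + X\right)}{-4 + X} = d + \frac{-5 + X + d}{-4 + X}$)
$D{\left(n,-2 \right)} 8178 = \frac{-5 - 2 - - \frac{3}{2} - -1}{-4 - 2} \cdot 8178 = \frac{-5 - 2 + \frac{3}{2} + 1}{-6} \cdot 8178 = \left(- \frac{1}{6}\right) \left(- \frac{9}{2}\right) 8178 = \frac{3}{4} \cdot 8178 = \frac{12267}{2}$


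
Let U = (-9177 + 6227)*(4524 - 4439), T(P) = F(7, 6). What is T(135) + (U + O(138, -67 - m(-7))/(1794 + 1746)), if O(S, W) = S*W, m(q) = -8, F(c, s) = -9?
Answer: -2507613/10 ≈ -2.5076e+5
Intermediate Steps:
T(P) = -9
U = -250750 (U = -2950*85 = -250750)
T(135) + (U + O(138, -67 - m(-7))/(1794 + 1746)) = -9 + (-250750 + (138*(-67 - 1*(-8)))/(1794 + 1746)) = -9 + (-250750 + (138*(-67 + 8))/3540) = -9 + (-250750 + (138*(-59))*(1/3540)) = -9 + (-250750 - 8142*1/3540) = -9 + (-250750 - 23/10) = -9 - 2507523/10 = -2507613/10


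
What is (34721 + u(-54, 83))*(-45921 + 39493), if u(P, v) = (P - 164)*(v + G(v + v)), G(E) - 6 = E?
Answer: 134145932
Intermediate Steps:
G(E) = 6 + E
u(P, v) = (-164 + P)*(6 + 3*v) (u(P, v) = (P - 164)*(v + (6 + (v + v))) = (-164 + P)*(v + (6 + 2*v)) = (-164 + P)*(6 + 3*v))
(34721 + u(-54, 83))*(-45921 + 39493) = (34721 + (-984 - 492*83 + 6*(-54) + 3*(-54)*83))*(-45921 + 39493) = (34721 + (-984 - 40836 - 324 - 13446))*(-6428) = (34721 - 55590)*(-6428) = -20869*(-6428) = 134145932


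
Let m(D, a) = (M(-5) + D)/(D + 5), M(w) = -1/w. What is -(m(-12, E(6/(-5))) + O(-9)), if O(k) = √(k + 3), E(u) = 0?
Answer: -59/35 - I*√6 ≈ -1.6857 - 2.4495*I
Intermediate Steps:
O(k) = √(3 + k)
m(D, a) = (⅕ + D)/(5 + D) (m(D, a) = (-1/(-5) + D)/(D + 5) = (-1*(-⅕) + D)/(5 + D) = (⅕ + D)/(5 + D))
-(m(-12, E(6/(-5))) + O(-9)) = -((⅕ - 12)/(5 - 12) + √(3 - 9)) = -(-59/5/(-7) + √(-6)) = -(-⅐*(-59/5) + I*√6) = -(59/35 + I*√6) = -59/35 - I*√6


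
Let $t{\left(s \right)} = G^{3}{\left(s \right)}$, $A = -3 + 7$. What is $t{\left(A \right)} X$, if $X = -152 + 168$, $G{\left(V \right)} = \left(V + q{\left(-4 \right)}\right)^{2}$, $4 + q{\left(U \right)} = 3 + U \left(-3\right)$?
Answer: $182250000$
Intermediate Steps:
$q{\left(U \right)} = -1 - 3 U$ ($q{\left(U \right)} = -4 + \left(3 + U \left(-3\right)\right) = -4 - \left(-3 + 3 U\right) = -1 - 3 U$)
$G{\left(V \right)} = \left(11 + V\right)^{2}$ ($G{\left(V \right)} = \left(V - -11\right)^{2} = \left(V + \left(-1 + 12\right)\right)^{2} = \left(V + 11\right)^{2} = \left(11 + V\right)^{2}$)
$A = 4$
$X = 16$
$t{\left(s \right)} = \left(11 + s\right)^{6}$ ($t{\left(s \right)} = \left(\left(11 + s\right)^{2}\right)^{3} = \left(11 + s\right)^{6}$)
$t{\left(A \right)} X = \left(11 + 4\right)^{6} \cdot 16 = 15^{6} \cdot 16 = 11390625 \cdot 16 = 182250000$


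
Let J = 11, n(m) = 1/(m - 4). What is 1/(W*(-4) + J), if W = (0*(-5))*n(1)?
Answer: 1/11 ≈ 0.090909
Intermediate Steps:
n(m) = 1/(-4 + m)
W = 0 (W = (0*(-5))/(-4 + 1) = 0/(-3) = 0*(-⅓) = 0)
1/(W*(-4) + J) = 1/(0*(-4) + 11) = 1/(0 + 11) = 1/11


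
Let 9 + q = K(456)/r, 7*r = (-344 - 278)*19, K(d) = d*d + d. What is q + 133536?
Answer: 41488509/311 ≈ 1.3340e+5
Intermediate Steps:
K(d) = d + d² (K(d) = d² + d = d + d²)
r = -11818/7 (r = ((-344 - 278)*19)/7 = (-622*19)/7 = (⅐)*(-11818) = -11818/7 ≈ -1688.3)
q = -41187/311 (q = -9 + (456*(1 + 456))/(-11818/7) = -9 + (456*457)*(-7/11818) = -9 + 208392*(-7/11818) = -9 - 38388/311 = -41187/311 ≈ -132.43)
q + 133536 = -41187/311 + 133536 = 41488509/311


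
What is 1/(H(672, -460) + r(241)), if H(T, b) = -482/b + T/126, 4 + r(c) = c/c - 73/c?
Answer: 166290/511883 ≈ 0.32486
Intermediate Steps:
r(c) = -3 - 73/c (r(c) = -4 + (c/c - 73/c) = -4 + (1 - 73/c) = -3 - 73/c)
H(T, b) = -482/b + T/126 (H(T, b) = -482/b + T*(1/126) = -482/b + T/126)
1/(H(672, -460) + r(241)) = 1/((-482/(-460) + (1/126)*672) + (-3 - 73/241)) = 1/((-482*(-1/460) + 16/3) + (-3 - 73*1/241)) = 1/((241/230 + 16/3) + (-3 - 73/241)) = 1/(4403/690 - 796/241) = 1/(511883/166290) = 166290/511883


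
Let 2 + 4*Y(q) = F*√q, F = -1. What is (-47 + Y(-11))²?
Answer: (190 + I*√11)²/16 ≈ 2255.6 + 78.77*I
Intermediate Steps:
Y(q) = -½ - √q/4 (Y(q) = -½ + (-√q)/4 = -½ - √q/4)
(-47 + Y(-11))² = (-47 + (-½ - I*√11/4))² = (-95/2 - I*√11/4)²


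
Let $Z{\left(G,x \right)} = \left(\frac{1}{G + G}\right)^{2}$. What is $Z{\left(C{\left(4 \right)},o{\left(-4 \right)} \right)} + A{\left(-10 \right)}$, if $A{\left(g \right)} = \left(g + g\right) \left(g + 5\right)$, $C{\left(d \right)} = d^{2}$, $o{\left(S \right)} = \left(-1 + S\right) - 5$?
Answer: $\frac{102401}{1024} \approx 100.0$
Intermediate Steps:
$o{\left(S \right)} = -6 + S$
$A{\left(g \right)} = 2 g \left(5 + g\right)$
$Z{\left(G,x \right)} = \frac{1}{4 G^{2}}$ ($Z{\left(G,x \right)} = \left(\frac{1}{2 G}\right)^{2} = \frac{1}{4 G^{2}}$)
$Z{\left(C{\left(4 \right)},o{\left(-4 \right)} \right)} + A{\left(-10 \right)} = \frac{1}{4 \cdot 256} + 2 \left(-10\right) \left(5 - 10\right) = \frac{1}{4 \cdot 256} + 2 \left(-10\right) \left(-5\right) = \frac{1}{4} \cdot \frac{1}{256} + 100 = \frac{1}{1024} + 100 = \frac{102401}{1024}$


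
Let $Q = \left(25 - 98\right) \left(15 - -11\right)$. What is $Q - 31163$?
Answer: $-33061$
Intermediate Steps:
$Q = -1898$ ($Q = - 73 \left(15 + 11\right) = \left(-73\right) 26 = -1898$)
$Q - 31163 = -1898 - 31163 = -33061$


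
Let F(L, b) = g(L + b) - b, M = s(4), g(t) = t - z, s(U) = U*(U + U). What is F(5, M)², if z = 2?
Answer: 9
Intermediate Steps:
s(U) = 2*U² (s(U) = U*(2*U) = 2*U²)
g(t) = -2 + t (g(t) = t - 1*2 = t - 2 = -2 + t)
M = 32 (M = 2*4² = 2*16 = 32)
F(L, b) = -2 + L (F(L, b) = (-2 + (L + b)) - b = (-2 + L + b) - b = -2 + L)
F(5, M)² = (-2 + 5)² = 3² = 9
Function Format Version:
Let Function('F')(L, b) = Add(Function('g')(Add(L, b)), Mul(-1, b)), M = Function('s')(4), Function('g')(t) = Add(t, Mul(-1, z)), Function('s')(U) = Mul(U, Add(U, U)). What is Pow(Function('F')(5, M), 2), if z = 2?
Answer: 9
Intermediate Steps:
Function('s')(U) = Mul(2, Pow(U, 2)) (Function('s')(U) = Mul(U, Mul(2, U)) = Mul(2, Pow(U, 2)))
Function('g')(t) = Add(-2, t) (Function('g')(t) = Add(t, Mul(-1, 2)) = Add(t, -2) = Add(-2, t))
M = 32 (M = Mul(2, Pow(4, 2)) = Mul(2, 16) = 32)
Function('F')(L, b) = Add(-2, L) (Function('F')(L, b) = Add(Add(-2, Add(L, b)), Mul(-1, b)) = Add(Add(-2, L, b), Mul(-1, b)) = Add(-2, L))
Pow(Function('F')(5, M), 2) = Pow(Add(-2, 5), 2) = Pow(3, 2) = 9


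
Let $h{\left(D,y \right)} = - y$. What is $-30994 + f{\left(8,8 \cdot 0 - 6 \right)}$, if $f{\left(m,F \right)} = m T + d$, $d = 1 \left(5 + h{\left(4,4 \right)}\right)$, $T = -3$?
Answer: $-31017$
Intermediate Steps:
$d = 1$ ($d = 1 \left(5 - 4\right) = 1 \cdot 1 = 1$)
$f{\left(m,F \right)} = 1 - 3 m$ ($f{\left(m,F \right)} = m \left(-3\right) + 1 = - 3 m + 1 = 1 - 3 m$)
$-30994 + f{\left(8,8 \cdot 0 - 6 \right)} = -30994 + \left(1 - 24\right) = -30994 - 23 = -31017$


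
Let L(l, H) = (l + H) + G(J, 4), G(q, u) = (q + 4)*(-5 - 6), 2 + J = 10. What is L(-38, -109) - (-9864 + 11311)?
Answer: -1726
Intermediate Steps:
J = 8 (J = -2 + 10 = 8)
G(q, u) = -44 - 11*q (G(q, u) = (4 + q)*(-11) = -44 - 11*q)
L(l, H) = -132 + H + l (L(l, H) = (l + H) + (-44 - 11*8) = (H + l) + (-44 - 88) = (H + l) - 132 = -132 + H + l)
L(-38, -109) - (-9864 + 11311) = (-132 - 109 - 38) - (-9864 + 11311) = -279 - 1*1447 = -279 - 1447 = -1726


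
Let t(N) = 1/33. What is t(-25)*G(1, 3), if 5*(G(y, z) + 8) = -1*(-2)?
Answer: -38/165 ≈ -0.23030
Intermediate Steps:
G(y, z) = -38/5 (G(y, z) = -8 + (-1*(-2))/5 = -8 + (⅕)*2 = -8 + ⅖ = -38/5)
t(N) = 1/33
t(-25)*G(1, 3) = (1/33)*(-38/5) = -38/165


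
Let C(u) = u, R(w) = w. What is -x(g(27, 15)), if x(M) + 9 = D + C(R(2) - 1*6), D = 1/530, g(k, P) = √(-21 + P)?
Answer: 6889/530 ≈ 12.998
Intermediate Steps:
D = 1/530 ≈ 0.0018868
x(M) = -6889/530 (x(M) = -9 + (1/530 + (2 - 1*6)) = -9 + (1/530 + (2 - 6)) = -9 + (1/530 - 4) = -9 - 2119/530 = -6889/530)
-x(g(27, 15)) = -1*(-6889/530) = 6889/530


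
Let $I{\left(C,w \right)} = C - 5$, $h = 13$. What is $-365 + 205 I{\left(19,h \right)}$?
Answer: $2505$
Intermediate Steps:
$I{\left(C,w \right)} = -5 + C$ ($I{\left(C,w \right)} = C - 5 = -5 + C$)
$-365 + 205 I{\left(19,h \right)} = -365 + 205 \left(-5 + 19\right) = -365 + 205 \cdot 14 = -365 + 2870 = 2505$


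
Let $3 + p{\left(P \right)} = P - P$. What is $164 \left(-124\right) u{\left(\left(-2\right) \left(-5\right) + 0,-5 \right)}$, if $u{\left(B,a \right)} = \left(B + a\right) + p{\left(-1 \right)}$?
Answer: $-40672$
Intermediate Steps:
$p{\left(P \right)} = -3$ ($p{\left(P \right)} = -3 + \left(P - P\right) = -3 + 0 = -3$)
$u{\left(B,a \right)} = -3 + B + a$ ($u{\left(B,a \right)} = \left(B + a\right) - 3 = -3 + B + a$)
$164 \left(-124\right) u{\left(\left(-2\right) \left(-5\right) + 0,-5 \right)} = 164 \left(-124\right) \left(-3 + \left(\left(-2\right) \left(-5\right) + 0\right) - 5\right) = - 20336 \left(-3 + \left(10 + 0\right) - 5\right) = - 20336 \left(-3 + 10 - 5\right) = \left(-20336\right) 2 = -40672$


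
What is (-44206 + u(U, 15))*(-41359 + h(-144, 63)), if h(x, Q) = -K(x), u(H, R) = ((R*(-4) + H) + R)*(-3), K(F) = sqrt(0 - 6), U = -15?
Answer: 1820871334 + 44026*I*sqrt(6) ≈ 1.8209e+9 + 1.0784e+5*I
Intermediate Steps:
K(F) = I*sqrt(6) (K(F) = sqrt(-6) = I*sqrt(6))
u(H, R) = -3*H + 9*R (u(H, R) = ((-4*R + H) + R)*(-3) = ((H - 4*R) + R)*(-3) = (H - 3*R)*(-3) = -3*H + 9*R)
h(x, Q) = -I*sqrt(6)
(-44206 + u(U, 15))*(-41359 + h(-144, 63)) = (-44206 + (-3*(-15) + 9*15))*(-41359 - I*sqrt(6)) = (-44206 + (45 + 135))*(-41359 - I*sqrt(6)) = (-44206 + 180)*(-41359 - I*sqrt(6)) = -44026*(-41359 - I*sqrt(6)) = 1820871334 + 44026*I*sqrt(6)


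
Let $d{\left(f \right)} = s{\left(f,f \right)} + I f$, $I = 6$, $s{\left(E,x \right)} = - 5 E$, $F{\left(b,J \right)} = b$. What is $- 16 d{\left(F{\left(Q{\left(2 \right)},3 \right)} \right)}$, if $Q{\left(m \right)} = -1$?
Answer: $16$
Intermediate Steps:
$d{\left(f \right)} = f$ ($d{\left(f \right)} = - 5 f + 6 f = f$)
$- 16 d{\left(F{\left(Q{\left(2 \right)},3 \right)} \right)} = \left(-16\right) \left(-1\right) = 16$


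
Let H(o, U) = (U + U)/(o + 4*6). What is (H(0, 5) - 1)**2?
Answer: 49/144 ≈ 0.34028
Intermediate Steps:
H(o, U) = 2*U/(24 + o) (H(o, U) = (2*U)/(o + 24) = (2*U)/(24 + o) = 2*U/(24 + o))
(H(0, 5) - 1)**2 = (2*5/(24 + 0) - 1)**2 = (2*5/24 - 1)**2 = (2*5*(1/24) - 1)**2 = (5/12 - 1)**2 = (-7/12)**2 = 49/144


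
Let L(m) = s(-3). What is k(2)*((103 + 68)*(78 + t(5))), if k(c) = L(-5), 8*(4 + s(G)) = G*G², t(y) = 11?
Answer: -897921/8 ≈ -1.1224e+5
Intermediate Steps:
s(G) = -4 + G³/8 (s(G) = -4 + (G*G²)/8 = -4 + G³/8)
L(m) = -59/8 (L(m) = -4 + (⅛)*(-3)³ = -4 + (⅛)*(-27) = -4 - 27/8 = -59/8)
k(c) = -59/8
k(2)*((103 + 68)*(78 + t(5))) = -59*(103 + 68)*(78 + 11)/8 = -10089*89/8 = -59/8*15219 = -897921/8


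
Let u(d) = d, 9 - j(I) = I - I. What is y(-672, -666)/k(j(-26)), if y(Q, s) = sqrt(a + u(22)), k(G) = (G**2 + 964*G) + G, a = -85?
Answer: I*sqrt(7)/2922 ≈ 0.00090546*I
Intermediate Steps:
j(I) = 9 (j(I) = 9 - (I - I) = 9 - 1*0 = 9 + 0 = 9)
k(G) = G**2 + 965*G
y(Q, s) = 3*I*sqrt(7) (y(Q, s) = sqrt(-85 + 22) = sqrt(-63) = 3*I*sqrt(7))
y(-672, -666)/k(j(-26)) = (3*I*sqrt(7))/((9*(965 + 9))) = (3*I*sqrt(7))/((9*974)) = (3*I*sqrt(7))/8766 = (3*I*sqrt(7))*(1/8766) = I*sqrt(7)/2922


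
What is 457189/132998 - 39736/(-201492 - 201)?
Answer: 97496629505/26824765614 ≈ 3.6346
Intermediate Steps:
457189/132998 - 39736/(-201492 - 201) = 457189/132998 - 39736/(-201693) = 457189/132998 - 39736*(-1/201693) = 457189/132998 + 39736/201693 = 97496629505/26824765614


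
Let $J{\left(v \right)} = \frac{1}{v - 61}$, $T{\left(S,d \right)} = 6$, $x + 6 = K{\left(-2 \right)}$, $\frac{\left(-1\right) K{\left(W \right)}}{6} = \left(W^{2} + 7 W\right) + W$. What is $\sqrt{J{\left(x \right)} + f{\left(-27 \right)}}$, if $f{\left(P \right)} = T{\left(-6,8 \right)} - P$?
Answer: $\frac{\sqrt{830}}{5} \approx 5.7619$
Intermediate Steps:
$K{\left(W \right)} = - 48 W - 6 W^{2}$ ($K{\left(W \right)} = - 6 \left(\left(W^{2} + 7 W\right) + W\right) = - 6 \left(W^{2} + 8 W\right) = - 48 W - 6 W^{2}$)
$x = 66$ ($x = -6 - - 12 \left(8 - 2\right) = -6 - \left(-12\right) 6 = -6 + 72 = 66$)
$J{\left(v \right)} = \frac{1}{-61 + v}$
$f{\left(P \right)} = 6 - P$
$\sqrt{J{\left(x \right)} + f{\left(-27 \right)}} = \sqrt{\frac{1}{-61 + 66} + \left(6 - -27\right)} = \sqrt{\frac{1}{5} + \left(6 + 27\right)} = \sqrt{\frac{1}{5} + 33} = \sqrt{\frac{166}{5}} = \frac{\sqrt{830}}{5}$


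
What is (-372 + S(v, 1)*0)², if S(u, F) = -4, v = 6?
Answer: 138384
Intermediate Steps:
(-372 + S(v, 1)*0)² = (-372 - 4*0)² = (-372 + 0)² = (-372)² = 138384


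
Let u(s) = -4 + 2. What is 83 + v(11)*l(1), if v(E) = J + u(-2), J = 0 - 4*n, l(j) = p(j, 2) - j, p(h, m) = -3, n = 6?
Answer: 187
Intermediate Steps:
l(j) = -3 - j
J = -24 (J = 0 - 4*6 = 0 - 24 = -24)
u(s) = -2
v(E) = -26 (v(E) = -24 - 2 = -26)
83 + v(11)*l(1) = 83 - 26*(-3 - 1*1) = 83 - 26*(-3 - 1) = 83 - 26*(-4) = 83 + 104 = 187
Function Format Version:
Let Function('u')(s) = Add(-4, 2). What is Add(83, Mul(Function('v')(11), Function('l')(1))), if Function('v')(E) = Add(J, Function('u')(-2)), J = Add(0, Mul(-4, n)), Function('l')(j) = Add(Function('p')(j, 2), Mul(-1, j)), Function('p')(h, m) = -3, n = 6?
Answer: 187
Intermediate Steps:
Function('l')(j) = Add(-3, Mul(-1, j))
J = -24 (J = Add(0, Mul(-4, 6)) = Add(0, -24) = -24)
Function('u')(s) = -2
Function('v')(E) = -26 (Function('v')(E) = Add(-24, -2) = -26)
Add(83, Mul(Function('v')(11), Function('l')(1))) = Add(83, Mul(-26, Add(-3, Mul(-1, 1)))) = Add(83, Mul(-26, Add(-3, -1))) = Add(83, Mul(-26, -4)) = Add(83, 104) = 187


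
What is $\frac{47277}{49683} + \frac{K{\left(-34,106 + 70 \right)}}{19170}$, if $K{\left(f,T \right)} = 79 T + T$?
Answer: $\frac{53527891}{31747437} \approx 1.6861$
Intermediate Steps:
$K{\left(f,T \right)} = 80 T$
$\frac{47277}{49683} + \frac{K{\left(-34,106 + 70 \right)}}{19170} = \frac{47277}{49683} + \frac{80 \left(106 + 70\right)}{19170} = 47277 \cdot \frac{1}{49683} + 80 \cdot 176 \cdot \frac{1}{19170} = \frac{15759}{16561} + 14080 \cdot \frac{1}{19170} = \frac{15759}{16561} + \frac{1408}{1917} = \frac{53527891}{31747437}$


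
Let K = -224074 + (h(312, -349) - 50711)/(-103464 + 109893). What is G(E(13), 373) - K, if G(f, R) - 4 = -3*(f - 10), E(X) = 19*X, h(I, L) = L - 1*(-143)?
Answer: 1436077360/6429 ≈ 2.2338e+5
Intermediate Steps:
h(I, L) = 143 + L (h(I, L) = L + 143 = 143 + L)
K = -1440622663/6429 (K = -224074 + ((143 - 349) - 50711)/(-103464 + 109893) = -224074 + (-206 - 50711)/6429 = -224074 - 50917*1/6429 = -224074 - 50917/6429 = -1440622663/6429 ≈ -2.2408e+5)
G(f, R) = 34 - 3*f (G(f, R) = 4 - 3*(f - 10) = 4 - 3*(-10 + f) = 4 + (30 - 3*f) = 34 - 3*f)
G(E(13), 373) - K = (34 - 57*13) - 1*(-1440622663/6429) = (34 - 3*247) + 1440622663/6429 = (34 - 741) + 1440622663/6429 = -707 + 1440622663/6429 = 1436077360/6429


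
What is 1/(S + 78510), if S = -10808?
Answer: 1/67702 ≈ 1.4771e-5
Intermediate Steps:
1/(S + 78510) = 1/(-10808 + 78510) = 1/67702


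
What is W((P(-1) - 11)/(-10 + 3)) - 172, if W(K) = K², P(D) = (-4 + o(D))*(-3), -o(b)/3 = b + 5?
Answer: -7059/49 ≈ -144.06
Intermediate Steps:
o(b) = -15 - 3*b (o(b) = -3*(b + 5) = -3*(5 + b) = -15 - 3*b)
P(D) = 57 + 9*D (P(D) = (-4 + (-15 - 3*D))*(-3) = (-19 - 3*D)*(-3) = 57 + 9*D)
W((P(-1) - 11)/(-10 + 3)) - 172 = (((57 + 9*(-1)) - 11)/(-10 + 3))² - 172 = (((57 - 9) - 11)/(-7))² - 172 = ((48 - 11)*(-⅐))² - 172 = (37*(-⅐))² - 172 = (-37/7)² - 172 = 1369/49 - 172 = -7059/49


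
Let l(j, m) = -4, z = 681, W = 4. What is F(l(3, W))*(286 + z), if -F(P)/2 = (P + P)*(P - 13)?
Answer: -263024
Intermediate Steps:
F(P) = -4*P*(-13 + P) (F(P) = -2*(P + P)*(P - 13) = -2*2*P*(-13 + P) = -4*P*(-13 + P))
F(l(3, W))*(286 + z) = (4*(-4)*(13 - 1*(-4)))*(286 + 681) = (4*(-4)*(13 + 4))*967 = (4*(-4)*17)*967 = -272*967 = -263024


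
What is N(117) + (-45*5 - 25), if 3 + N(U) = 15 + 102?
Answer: -136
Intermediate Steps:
N(U) = 114 (N(U) = -3 + (15 + 102) = -3 + 117 = 114)
N(117) + (-45*5 - 25) = 114 + (-45*5 - 25) = 114 + (-225 - 25) = 114 - 250 = -136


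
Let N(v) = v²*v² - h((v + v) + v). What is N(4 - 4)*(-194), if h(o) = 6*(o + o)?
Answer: 0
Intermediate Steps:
h(o) = 12*o (h(o) = 6*(2*o) = 12*o)
N(v) = v⁴ - 36*v (N(v) = v²*v² - 12*((v + v) + v) = v⁴ - 12*(2*v + v) = v⁴ - 12*3*v = v⁴ - 36*v)
N(4 - 4)*(-194) = ((4 - 4)*(-36 + (4 - 4)³))*(-194) = (0*(-36 + 0³))*(-194) = (0*(-36 + 0))*(-194) = (0*(-36))*(-194) = 0*(-194) = 0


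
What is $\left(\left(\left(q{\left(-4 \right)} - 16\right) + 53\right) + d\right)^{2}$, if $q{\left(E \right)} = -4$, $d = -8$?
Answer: $625$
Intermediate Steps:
$\left(\left(\left(q{\left(-4 \right)} - 16\right) + 53\right) + d\right)^{2} = \left(\left(\left(-4 - 16\right) + 53\right) - 8\right)^{2} = \left(\left(-20 + 53\right) - 8\right)^{2} = \left(33 - 8\right)^{2} = 25^{2} = 625$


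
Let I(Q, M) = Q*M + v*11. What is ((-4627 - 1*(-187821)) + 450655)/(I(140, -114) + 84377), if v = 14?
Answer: 211283/22857 ≈ 9.2437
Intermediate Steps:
I(Q, M) = 154 + M*Q (I(Q, M) = Q*M + 14*11 = M*Q + 154 = 154 + M*Q)
((-4627 - 1*(-187821)) + 450655)/(I(140, -114) + 84377) = ((-4627 - 1*(-187821)) + 450655)/((154 - 114*140) + 84377) = ((-4627 + 187821) + 450655)/((154 - 15960) + 84377) = (183194 + 450655)/(-15806 + 84377) = 633849/68571 = 633849*(1/68571) = 211283/22857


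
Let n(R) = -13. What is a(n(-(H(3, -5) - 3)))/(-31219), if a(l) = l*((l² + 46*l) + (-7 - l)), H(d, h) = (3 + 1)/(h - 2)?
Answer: -5499/31219 ≈ -0.17614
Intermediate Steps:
H(d, h) = 4/(-2 + h)
a(l) = l*(-7 + l² + 45*l)
a(n(-(H(3, -5) - 3)))/(-31219) = -13*(-7 + (-13)² + 45*(-13))/(-31219) = -13*(-7 + 169 - 585)*(-1/31219) = -13*(-423)*(-1/31219) = 5499*(-1/31219) = -5499/31219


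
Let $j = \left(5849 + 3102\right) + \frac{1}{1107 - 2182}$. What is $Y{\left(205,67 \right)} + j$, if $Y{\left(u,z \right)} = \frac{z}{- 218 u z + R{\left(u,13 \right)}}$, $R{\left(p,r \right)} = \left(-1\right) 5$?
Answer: $\frac{5762299846023}{643760525} \approx 8951.0$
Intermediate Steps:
$R{\left(p,r \right)} = -5$
$Y{\left(u,z \right)} = \frac{z}{-5 - 218 u z}$ ($Y{\left(u,z \right)} = \frac{z}{- 218 u z - 5} = \frac{z}{-5 - 218 u z}$)
$j = \frac{9622324}{1075}$ ($j = 8951 + \frac{1}{-1075} = 8951 - \frac{1}{1075} = \frac{9622324}{1075} \approx 8951.0$)
$Y{\left(205,67 \right)} + j = \left(-1\right) 67 \frac{1}{5 + 218 \cdot 205 \cdot 67} + \frac{9622324}{1075} = \left(-1\right) 67 \frac{1}{5 + 2994230} + \frac{9622324}{1075} = \left(-1\right) 67 \cdot \frac{1}{2994235} + \frac{9622324}{1075} = - \frac{67}{2994235} + \frac{9622324}{1075} = \frac{5762299846023}{643760525}$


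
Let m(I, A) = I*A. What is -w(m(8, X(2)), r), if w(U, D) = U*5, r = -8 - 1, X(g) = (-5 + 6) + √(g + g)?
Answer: -120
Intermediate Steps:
X(g) = 1 + √2*√g (X(g) = 1 + √(2*g) = 1 + √2*√g)
r = -9
m(I, A) = A*I
w(U, D) = 5*U
-w(m(8, X(2)), r) = -5*(1 + √2*√2)*8 = -5*(1 + 2)*8 = -5*3*8 = -5*24 = -1*120 = -120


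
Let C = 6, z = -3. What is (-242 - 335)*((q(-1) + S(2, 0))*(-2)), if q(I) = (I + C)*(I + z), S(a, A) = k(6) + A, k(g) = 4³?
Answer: 50776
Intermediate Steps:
k(g) = 64
S(a, A) = 64 + A
q(I) = (-3 + I)*(6 + I) (q(I) = (I + 6)*(I - 3) = (6 + I)*(-3 + I) = (-3 + I)*(6 + I))
(-242 - 335)*((q(-1) + S(2, 0))*(-2)) = (-242 - 335)*(((-18 + (-1)² + 3*(-1)) + (64 + 0))*(-2)) = -577*((-18 + 1 - 3) + 64)*(-2) = -577*(-20 + 64)*(-2) = -25388*(-2) = -577*(-88) = 50776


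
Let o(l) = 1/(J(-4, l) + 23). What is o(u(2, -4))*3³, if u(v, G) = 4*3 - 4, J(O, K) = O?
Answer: 27/19 ≈ 1.4211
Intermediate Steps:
u(v, G) = 8 (u(v, G) = 12 - 4 = 8)
o(l) = 1/19 (o(l) = 1/(-4 + 23) = 1/19)
o(u(2, -4))*3³ = (1/19)*3³ = (1/19)*27 = 27/19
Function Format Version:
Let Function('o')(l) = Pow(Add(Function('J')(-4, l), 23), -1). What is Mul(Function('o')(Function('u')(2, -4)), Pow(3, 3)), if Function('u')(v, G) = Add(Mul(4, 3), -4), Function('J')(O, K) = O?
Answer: Rational(27, 19) ≈ 1.4211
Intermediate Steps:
Function('u')(v, G) = 8 (Function('u')(v, G) = Add(12, -4) = 8)
Function('o')(l) = Rational(1, 19) (Function('o')(l) = Pow(Add(-4, 23), -1) = Pow(19, -1) = Rational(1, 19))
Mul(Function('o')(Function('u')(2, -4)), Pow(3, 3)) = Mul(Rational(1, 19), Pow(3, 3)) = Mul(Rational(1, 19), 27) = Rational(27, 19)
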